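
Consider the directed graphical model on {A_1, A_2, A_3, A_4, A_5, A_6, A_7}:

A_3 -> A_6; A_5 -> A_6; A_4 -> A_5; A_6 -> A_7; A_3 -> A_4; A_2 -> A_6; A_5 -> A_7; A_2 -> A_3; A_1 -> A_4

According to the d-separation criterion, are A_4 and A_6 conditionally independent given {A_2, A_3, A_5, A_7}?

Yes — A_4 and A_6 are d-separated given {A_2, A_3, A_5, A_7}.

Enumerating the 4 paths from A_4 to A_6 and testing each for blocking by {A_2, A_3, A_5, A_7}:
Path 1: A_4 → A_5 → A_6
  A_5 is a chain here and A_5 is conditioned on, so the path is blocked at A_5.
Path 2: A_4 → A_5 → A_7 ← A_6
  A_5 is a chain here and A_5 is conditioned on, so the path is blocked at A_5.
Path 3: A_4 ← A_3 → A_6
  A_3 is a fork here and A_3 is conditioned on, so the path is blocked at A_3.
Path 4: A_4 ← A_3 ← A_2 → A_6
  A_3 is a chain here and A_3 is conditioned on, so the path is blocked at A_3.
Since every path is blocked, d-separation holds.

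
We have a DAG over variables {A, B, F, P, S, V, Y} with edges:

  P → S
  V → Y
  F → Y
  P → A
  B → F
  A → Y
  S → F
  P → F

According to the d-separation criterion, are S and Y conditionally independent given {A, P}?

4 paths connect S and Y; each must be blocked for d-separation to hold:
  1. S ← P → F → Y — P:fork[blocks]; F:chain[open] ⇒ blocked
  2. S ← P → A → Y — P:fork[blocks]; A:chain[blocks] ⇒ blocked
  3. S → F ← P → A → Y — F:collider[blocks]; P:fork[blocks]; A:chain[blocks] ⇒ blocked
  4. S → F → Y — F:chain[open] ⇒ active
At least one path is unblocked, so d-separation fails.

No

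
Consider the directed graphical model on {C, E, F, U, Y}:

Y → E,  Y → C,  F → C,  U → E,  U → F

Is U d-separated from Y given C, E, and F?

2 paths connect U and Y; each must be blocked for d-separation to hold:
Path 1: U → F → C ← Y
  F is a chain here and F is conditioned on, so the path is blocked at F.
Path 2: U → E ← Y
  E is a collider and E is conditioned on, which opens it — no node blocks this path, so it is active.
At least one path is unblocked, so d-separation fails.

No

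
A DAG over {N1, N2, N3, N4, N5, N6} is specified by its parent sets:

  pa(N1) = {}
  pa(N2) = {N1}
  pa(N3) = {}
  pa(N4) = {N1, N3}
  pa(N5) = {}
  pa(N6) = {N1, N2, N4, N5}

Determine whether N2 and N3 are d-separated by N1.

Yes

4 paths connect N2 and N3; each must be blocked for d-separation to hold:
Path 1: N2 → N6 ← N4 ← N3
  N6 is a collider here and neither N6 nor any of its descendants is conditioned on, so the collider stays closed — the path is blocked at N6.
Path 2: N2 → N6 ← N1 → N4 ← N3
  N6 is a collider here and neither N6 nor any of its descendants is conditioned on, so the collider stays closed — the path is blocked at N6.
Path 3: N2 ← N1 → N4 ← N3
  N1 is a fork here and N1 is conditioned on, so the path is blocked at N1.
Path 4: N2 ← N1 → N6 ← N4 ← N3
  N1 is a fork here and N1 is conditioned on, so the path is blocked at N1.
Since every path is blocked, d-separation holds.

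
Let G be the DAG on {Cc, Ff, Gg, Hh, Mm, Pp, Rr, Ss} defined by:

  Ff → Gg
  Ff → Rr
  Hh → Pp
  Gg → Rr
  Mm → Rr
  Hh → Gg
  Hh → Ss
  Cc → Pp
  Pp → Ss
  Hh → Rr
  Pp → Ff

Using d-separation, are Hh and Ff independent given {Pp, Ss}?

6 paths connect Hh and Ff; each must be blocked for d-separation to hold:
  1. Hh → Gg ← Ff — Gg:collider[blocks] ⇒ blocked
  2. Hh → Gg → Rr ← Ff — Gg:chain[open]; Rr:collider[blocks] ⇒ blocked
  3. Hh → Pp → Ff — Pp:chain[blocks] ⇒ blocked
  4. Hh → Ss ← Pp → Ff — Ss:collider[open]; Pp:fork[blocks] ⇒ blocked
  5. Hh → Rr ← Gg ← Ff — Rr:collider[blocks]; Gg:chain[open] ⇒ blocked
  6. Hh → Rr ← Ff — Rr:collider[blocks] ⇒ blocked
Every path is blocked, so Hh and Ff are d-separated given {Pp, Ss}.

Yes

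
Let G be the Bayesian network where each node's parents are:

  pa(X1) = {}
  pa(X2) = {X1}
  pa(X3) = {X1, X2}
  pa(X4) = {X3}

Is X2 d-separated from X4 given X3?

Yes — X2 and X4 are d-separated given {X3}.

2 paths connect X2 and X4; each must be blocked for d-separation to hold:
  1. X2 → X3 → X4 — X3:chain[blocks] ⇒ blocked
  2. X2 ← X1 → X3 → X4 — X1:fork[open]; X3:chain[blocks] ⇒ blocked
All paths are blocked; X2 ⊥ X4 | {X3} holds.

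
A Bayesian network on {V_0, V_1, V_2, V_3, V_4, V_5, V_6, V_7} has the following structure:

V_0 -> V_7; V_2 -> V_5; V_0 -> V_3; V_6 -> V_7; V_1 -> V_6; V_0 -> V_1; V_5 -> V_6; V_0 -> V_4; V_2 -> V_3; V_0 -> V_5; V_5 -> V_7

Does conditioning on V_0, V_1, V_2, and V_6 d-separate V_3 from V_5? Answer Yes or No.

There are 6 undirected paths between V_3 and V_5; checking each against the conditioning set {V_0, V_1, V_2, V_6}:
  1. V_3 ← V_0 → V_1 → V_6 → V_7 ← V_5 — V_0:fork[blocks]; V_1:chain[blocks]; V_6:chain[blocks]; V_7:collider[blocks] ⇒ blocked
  2. V_3 ← V_0 → V_1 → V_6 ← V_5 — V_0:fork[blocks]; V_1:chain[blocks]; V_6:collider[open] ⇒ blocked
  3. V_3 ← V_0 → V_7 ← V_6 ← V_5 — V_0:fork[blocks]; V_7:collider[blocks]; V_6:chain[blocks] ⇒ blocked
  4. V_3 ← V_0 → V_7 ← V_5 — V_0:fork[blocks]; V_7:collider[blocks] ⇒ blocked
  5. V_3 ← V_0 → V_5 — V_0:fork[blocks] ⇒ blocked
  6. V_3 ← V_2 → V_5 — V_2:fork[blocks] ⇒ blocked
Every path is blocked, so V_3 and V_5 are d-separated given {V_0, V_1, V_2, V_6}.

Yes — V_3 and V_5 are d-separated given {V_0, V_1, V_2, V_6}.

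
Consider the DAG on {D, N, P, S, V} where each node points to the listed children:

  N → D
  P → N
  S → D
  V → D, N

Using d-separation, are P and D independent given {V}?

There are 2 undirected paths between P and D; checking each against the conditioning set {V}:
Path 1: P → N ← V → D
  N is a collider here and neither N nor any of its descendants is conditioned on, so the collider stays closed — the path is blocked at N.
Path 2: P → N → D
  N is a chain and N is not conditioned on — no node blocks this path, so it is active.
Because an active path exists, P and D are not d-separated.

No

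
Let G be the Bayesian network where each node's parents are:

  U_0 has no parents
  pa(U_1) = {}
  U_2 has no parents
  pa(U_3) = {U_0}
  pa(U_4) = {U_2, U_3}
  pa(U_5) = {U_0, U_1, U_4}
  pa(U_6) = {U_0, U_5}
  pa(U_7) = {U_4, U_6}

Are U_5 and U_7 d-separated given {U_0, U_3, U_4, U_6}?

Yes

Enumerating the 6 paths from U_5 to U_7 and testing each for blocking by {U_0, U_3, U_4, U_6}:
Path 1: U_5 ← U_4 ← U_3 ← U_0 → U_6 → U_7
  U_4 is a chain here and U_4 is conditioned on, so the path is blocked at U_4.
Path 2: U_5 ← U_4 → U_7
  U_4 is a fork here and U_4 is conditioned on, so the path is blocked at U_4.
Path 3: U_5 ← U_0 → U_3 → U_4 → U_7
  U_0 is a fork here and U_0 is conditioned on, so the path is blocked at U_0.
Path 4: U_5 ← U_0 → U_6 → U_7
  U_0 is a fork here and U_0 is conditioned on, so the path is blocked at U_0.
Path 5: U_5 → U_6 ← U_0 → U_3 → U_4 → U_7
  U_0 is a fork here and U_0 is conditioned on, so the path is blocked at U_0.
Path 6: U_5 → U_6 → U_7
  U_6 is a chain here and U_6 is conditioned on, so the path is blocked at U_6.
Since every path is blocked, d-separation holds.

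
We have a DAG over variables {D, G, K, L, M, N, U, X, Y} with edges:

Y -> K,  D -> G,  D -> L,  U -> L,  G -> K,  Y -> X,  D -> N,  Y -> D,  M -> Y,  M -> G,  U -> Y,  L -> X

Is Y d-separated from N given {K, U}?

No

5 paths connect Y and N; each must be blocked for d-separation to hold:
  1. Y → K ← G ← D → N — K:collider[open]; G:chain[open]; D:fork[open] ⇒ active
  2. Y ← M → G ← D → N — M:fork[open]; G:collider[open]; D:fork[open] ⇒ active
  3. Y → X ← L ← D → N — X:collider[blocks]; L:chain[open]; D:fork[open] ⇒ blocked
  4. Y → D → N — D:chain[open] ⇒ active
  5. Y ← U → L ← D → N — U:fork[blocks]; L:collider[blocks]; D:fork[open] ⇒ blocked
At least one path is unblocked, so d-separation fails.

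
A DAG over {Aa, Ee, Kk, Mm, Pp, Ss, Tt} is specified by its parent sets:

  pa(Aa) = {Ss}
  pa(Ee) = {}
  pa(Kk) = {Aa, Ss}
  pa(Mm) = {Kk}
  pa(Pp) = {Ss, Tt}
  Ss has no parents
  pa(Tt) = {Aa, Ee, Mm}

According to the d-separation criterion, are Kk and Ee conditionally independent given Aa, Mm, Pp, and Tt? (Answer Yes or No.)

We examine all 5 paths between Kk and Ee:
Path 1: Kk ← Aa ← Ss → Pp ← Tt ← Ee
  Aa is a chain here and Aa is conditioned on, so the path is blocked at Aa.
Path 2: Kk ← Aa → Tt ← Ee
  Aa is a fork here and Aa is conditioned on, so the path is blocked at Aa.
Path 3: Kk ← Ss → Aa → Tt ← Ee
  Aa is a chain here and Aa is conditioned on, so the path is blocked at Aa.
Path 4: Kk ← Ss → Pp ← Tt ← Ee
  Tt is a chain here and Tt is conditioned on, so the path is blocked at Tt.
Path 5: Kk → Mm → Tt ← Ee
  Mm is a chain here and Mm is conditioned on, so the path is blocked at Mm.
Since every path is blocked, d-separation holds.

Yes — Kk and Ee are d-separated given {Aa, Mm, Pp, Tt}.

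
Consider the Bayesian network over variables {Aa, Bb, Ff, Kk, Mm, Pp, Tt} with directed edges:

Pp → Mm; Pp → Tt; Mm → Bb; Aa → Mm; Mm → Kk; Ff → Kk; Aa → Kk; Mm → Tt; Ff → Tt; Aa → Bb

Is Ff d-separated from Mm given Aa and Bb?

Yes — Ff and Mm are d-separated given {Aa, Bb}.

We examine all 5 paths between Ff and Mm:
Path 1: Ff → Tt ← Mm
  Tt is a collider here and neither Tt nor any of its descendants is conditioned on, so the collider stays closed — the path is blocked at Tt.
Path 2: Ff → Tt ← Pp → Mm
  Tt is a collider here and neither Tt nor any of its descendants is conditioned on, so the collider stays closed — the path is blocked at Tt.
Path 3: Ff → Kk ← Aa → Mm
  Kk is a collider here and neither Kk nor any of its descendants is conditioned on, so the collider stays closed — the path is blocked at Kk.
Path 4: Ff → Kk ← Aa → Bb ← Mm
  Kk is a collider here and neither Kk nor any of its descendants is conditioned on, so the collider stays closed — the path is blocked at Kk.
Path 5: Ff → Kk ← Mm
  Kk is a collider here and neither Kk nor any of its descendants is conditioned on, so the collider stays closed — the path is blocked at Kk.
Every path is blocked, so Ff and Mm are d-separated given {Aa, Bb}.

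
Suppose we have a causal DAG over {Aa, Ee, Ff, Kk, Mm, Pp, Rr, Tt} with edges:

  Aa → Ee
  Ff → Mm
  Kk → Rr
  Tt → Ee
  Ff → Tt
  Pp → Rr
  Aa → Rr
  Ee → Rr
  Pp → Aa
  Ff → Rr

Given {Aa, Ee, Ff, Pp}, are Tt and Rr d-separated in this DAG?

4 paths connect Tt and Rr; each must be blocked for d-separation to hold:
Path 1: Tt → Ee → Rr
  Ee is a chain here and Ee is conditioned on, so the path is blocked at Ee.
Path 2: Tt → Ee ← Aa ← Pp → Rr
  Aa is a chain here and Aa is conditioned on, so the path is blocked at Aa.
Path 3: Tt → Ee ← Aa → Rr
  Aa is a fork here and Aa is conditioned on, so the path is blocked at Aa.
Path 4: Tt ← Ff → Rr
  Ff is a fork here and Ff is conditioned on, so the path is blocked at Ff.
All paths are blocked; Tt ⊥ Rr | {Aa, Ee, Ff, Pp} holds.

Yes — Tt and Rr are d-separated given {Aa, Ee, Ff, Pp}.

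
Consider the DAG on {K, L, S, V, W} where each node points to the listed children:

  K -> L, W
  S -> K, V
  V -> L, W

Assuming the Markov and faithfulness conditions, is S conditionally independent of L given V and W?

Enumerating the 4 paths from S to L and testing each for blocking by {V, W}:
Path 1: S → V → W ← K → L
  V is a chain here and V is conditioned on, so the path is blocked at V.
Path 2: S → V → L
  V is a chain here and V is conditioned on, so the path is blocked at V.
Path 3: S → K → W ← V → L
  V is a fork here and V is conditioned on, so the path is blocked at V.
Path 4: S → K → L
  K is a chain and K is not conditioned on — no node blocks this path, so it is active.
At least one path is unblocked, so d-separation fails.

No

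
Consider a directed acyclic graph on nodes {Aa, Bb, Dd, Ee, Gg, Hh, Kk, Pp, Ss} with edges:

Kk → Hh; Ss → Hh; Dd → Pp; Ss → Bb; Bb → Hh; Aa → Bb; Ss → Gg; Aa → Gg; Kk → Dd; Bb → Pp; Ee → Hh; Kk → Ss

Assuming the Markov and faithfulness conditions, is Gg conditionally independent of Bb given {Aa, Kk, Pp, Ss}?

There are 6 undirected paths between Gg and Bb; checking each against the conditioning set {Aa, Kk, Pp, Ss}:
Path 1: Gg ← Ss → Hh ← Kk → Dd → Pp ← Bb
  Ss is a fork here and Ss is conditioned on, so the path is blocked at Ss.
Path 2: Gg ← Ss → Hh ← Bb
  Ss is a fork here and Ss is conditioned on, so the path is blocked at Ss.
Path 3: Gg ← Ss ← Kk → Hh ← Bb
  Ss is a chain here and Ss is conditioned on, so the path is blocked at Ss.
Path 4: Gg ← Ss ← Kk → Dd → Pp ← Bb
  Ss is a chain here and Ss is conditioned on, so the path is blocked at Ss.
Path 5: Gg ← Ss → Bb
  Ss is a fork here and Ss is conditioned on, so the path is blocked at Ss.
Path 6: Gg ← Aa → Bb
  Aa is a fork here and Aa is conditioned on, so the path is blocked at Aa.
Since every path is blocked, d-separation holds.

Yes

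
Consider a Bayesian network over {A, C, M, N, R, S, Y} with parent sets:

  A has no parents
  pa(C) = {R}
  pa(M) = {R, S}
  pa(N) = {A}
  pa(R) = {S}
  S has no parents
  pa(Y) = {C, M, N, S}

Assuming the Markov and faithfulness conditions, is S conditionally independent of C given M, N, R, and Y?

6 paths connect S and C; each must be blocked for d-separation to hold:
  1. S → Y ← M ← R → C — Y:collider[open]; M:chain[blocks]; R:fork[blocks] ⇒ blocked
  2. S → Y ← C — Y:collider[open] ⇒ active
  3. S → R → M → Y ← C — R:chain[blocks]; M:chain[blocks]; Y:collider[open] ⇒ blocked
  4. S → R → C — R:chain[blocks] ⇒ blocked
  5. S → M → Y ← C — M:chain[blocks]; Y:collider[open] ⇒ blocked
  6. S → M ← R → C — M:collider[open]; R:fork[blocks] ⇒ blocked
At least one path is unblocked, so d-separation fails.

No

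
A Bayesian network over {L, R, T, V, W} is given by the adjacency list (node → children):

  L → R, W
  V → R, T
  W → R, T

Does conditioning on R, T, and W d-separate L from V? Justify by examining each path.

No

We examine all 4 paths between L and V:
Path 1: L → W → T ← V
  W is a chain here and W is conditioned on, so the path is blocked at W.
Path 2: L → W → R ← V
  W is a chain here and W is conditioned on, so the path is blocked at W.
Path 3: L → R ← W → T ← V
  W is a fork here and W is conditioned on, so the path is blocked at W.
Path 4: L → R ← V
  R is a collider and R is conditioned on, which opens it — no node blocks this path, so it is active.
Since the path L → R ← V is active, L and V are not d-separated given {R, T, W}.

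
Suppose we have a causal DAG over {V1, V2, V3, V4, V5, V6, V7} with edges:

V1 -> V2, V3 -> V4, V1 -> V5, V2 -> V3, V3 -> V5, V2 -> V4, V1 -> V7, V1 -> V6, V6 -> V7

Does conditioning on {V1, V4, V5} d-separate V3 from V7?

Yes

6 paths connect V3 and V7; each must be blocked for d-separation to hold:
Path 1: V3 → V5 ← V1 → V6 → V7
  V1 is a fork here and V1 is conditioned on, so the path is blocked at V1.
Path 2: V3 → V5 ← V1 → V7
  V1 is a fork here and V1 is conditioned on, so the path is blocked at V1.
Path 3: V3 ← V2 ← V1 → V6 → V7
  V1 is a fork here and V1 is conditioned on, so the path is blocked at V1.
Path 4: V3 ← V2 ← V1 → V7
  V1 is a fork here and V1 is conditioned on, so the path is blocked at V1.
Path 5: V3 → V4 ← V2 ← V1 → V6 → V7
  V1 is a fork here and V1 is conditioned on, so the path is blocked at V1.
Path 6: V3 → V4 ← V2 ← V1 → V7
  V1 is a fork here and V1 is conditioned on, so the path is blocked at V1.
All paths are blocked; V3 ⊥ V7 | {V1, V4, V5} holds.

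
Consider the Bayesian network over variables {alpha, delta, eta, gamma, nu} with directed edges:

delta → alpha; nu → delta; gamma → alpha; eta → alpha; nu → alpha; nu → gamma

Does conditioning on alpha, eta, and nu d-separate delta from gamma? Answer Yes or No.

4 paths connect delta and gamma; each must be blocked for d-separation to hold:
Path 1: delta → alpha ← gamma
  alpha is a collider and alpha is conditioned on, which opens it — no node blocks this path, so it is active.
Path 2: delta → alpha ← nu → gamma
  nu is a fork here and nu is conditioned on, so the path is blocked at nu.
Path 3: delta ← nu → alpha ← gamma
  nu is a fork here and nu is conditioned on, so the path is blocked at nu.
Path 4: delta ← nu → gamma
  nu is a fork here and nu is conditioned on, so the path is blocked at nu.
Since the path delta → alpha ← gamma is active, delta and gamma are not d-separated given {alpha, eta, nu}.

No — delta and gamma are not d-separated given {alpha, eta, nu}.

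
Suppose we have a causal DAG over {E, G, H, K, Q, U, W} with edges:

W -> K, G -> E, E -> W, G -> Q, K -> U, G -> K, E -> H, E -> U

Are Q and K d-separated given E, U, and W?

We examine all 3 paths between Q and K:
Path 1: Q ← G → E → W → K
  E is a chain here and E is conditioned on, so the path is blocked at E.
Path 2: Q ← G → E → U ← K
  E is a chain here and E is conditioned on, so the path is blocked at E.
Path 3: Q ← G → K
  G is a fork and G is not conditioned on — no node blocks this path, so it is active.
At least one path is unblocked, so d-separation fails.

No — Q and K are not d-separated given {E, U, W}.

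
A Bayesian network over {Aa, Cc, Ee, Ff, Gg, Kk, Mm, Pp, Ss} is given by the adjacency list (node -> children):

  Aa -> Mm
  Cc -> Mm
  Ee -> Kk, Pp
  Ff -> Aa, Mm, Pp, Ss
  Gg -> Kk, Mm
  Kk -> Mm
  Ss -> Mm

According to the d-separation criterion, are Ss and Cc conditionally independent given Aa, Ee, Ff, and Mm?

There are 5 undirected paths between Ss and Cc; checking each against the conditioning set {Aa, Ee, Ff, Mm}:
Path 1: Ss ← Ff → Pp ← Ee → Kk ← Gg → Mm ← Cc
  Ff is a fork here and Ff is conditioned on, so the path is blocked at Ff.
Path 2: Ss ← Ff → Pp ← Ee → Kk → Mm ← Cc
  Ff is a fork here and Ff is conditioned on, so the path is blocked at Ff.
Path 3: Ss ← Ff → Aa → Mm ← Cc
  Ff is a fork here and Ff is conditioned on, so the path is blocked at Ff.
Path 4: Ss ← Ff → Mm ← Cc
  Ff is a fork here and Ff is conditioned on, so the path is blocked at Ff.
Path 5: Ss → Mm ← Cc
  Mm is a collider and Mm is conditioned on, which opens it — no node blocks this path, so it is active.
At least one path is unblocked, so d-separation fails.

No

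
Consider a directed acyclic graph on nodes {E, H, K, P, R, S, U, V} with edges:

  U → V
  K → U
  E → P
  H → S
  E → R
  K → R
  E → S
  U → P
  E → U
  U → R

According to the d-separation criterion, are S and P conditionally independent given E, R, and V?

There are 4 undirected paths between S and P; checking each against the conditioning set {E, R, V}:
Path 1: S ← E → P
  E is a fork here and E is conditioned on, so the path is blocked at E.
Path 2: S ← E → U → P
  E is a fork here and E is conditioned on, so the path is blocked at E.
Path 3: S ← E → R ← U → P
  E is a fork here and E is conditioned on, so the path is blocked at E.
Path 4: S ← E → R ← K → U → P
  E is a fork here and E is conditioned on, so the path is blocked at E.
All paths are blocked; S ⊥ P | {E, R, V} holds.

Yes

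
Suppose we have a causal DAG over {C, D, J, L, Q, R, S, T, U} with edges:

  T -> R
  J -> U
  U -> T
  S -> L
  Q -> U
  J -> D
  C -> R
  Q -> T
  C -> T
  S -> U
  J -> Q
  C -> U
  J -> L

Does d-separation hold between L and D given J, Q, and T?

Yes — L and D are d-separated given {J, Q, T}.

There are 6 undirected paths between L and D; checking each against the conditioning set {J, Q, T}:
  1. L ← J → D — J:fork[blocks] ⇒ blocked
  2. L ← S → U ← J → D — S:fork[open]; U:collider[open]; J:fork[blocks] ⇒ blocked
  3. L ← S → U ← C → R ← T ← Q ← J → D — S:fork[open]; U:collider[open]; C:fork[open]; R:collider[blocks]; T:chain[blocks]; Q:chain[blocks]; J:fork[blocks] ⇒ blocked
  4. L ← S → U ← C → T ← Q ← J → D — S:fork[open]; U:collider[open]; C:fork[open]; T:collider[open]; Q:chain[blocks]; J:fork[blocks] ⇒ blocked
  5. L ← S → U ← Q ← J → D — S:fork[open]; U:collider[open]; Q:chain[blocks]; J:fork[blocks] ⇒ blocked
  6. L ← S → U → T ← Q ← J → D — S:fork[open]; U:chain[open]; T:collider[open]; Q:chain[blocks]; J:fork[blocks] ⇒ blocked
Every path is blocked, so L and D are d-separated given {J, Q, T}.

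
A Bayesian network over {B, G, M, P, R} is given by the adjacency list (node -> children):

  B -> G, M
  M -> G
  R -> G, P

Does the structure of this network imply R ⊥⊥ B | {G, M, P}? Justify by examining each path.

No

Enumerating the 2 paths from R to B and testing each for blocking by {G, M, P}:
Path 1: R → G ← B
  G is a collider and G is conditioned on, which opens it — no node blocks this path, so it is active.
Path 2: R → G ← M ← B
  M is a chain here and M is conditioned on, so the path is blocked at M.
At least one path is unblocked, so d-separation fails.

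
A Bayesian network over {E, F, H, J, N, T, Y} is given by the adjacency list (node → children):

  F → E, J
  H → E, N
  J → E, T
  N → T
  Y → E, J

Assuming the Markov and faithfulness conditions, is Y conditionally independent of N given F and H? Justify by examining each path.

There are 6 undirected paths between Y and N; checking each against the conditioning set {F, H}:
Path 1: Y → J → E ← H → N
  E is a collider here and neither E nor any of its descendants is conditioned on, so the collider stays closed — the path is blocked at E.
Path 2: Y → J ← F → E ← H → N
  J is a collider here and neither J nor any of its descendants is conditioned on, so the collider stays closed — the path is blocked at J.
Path 3: Y → J → T ← N
  T is a collider here and neither T nor any of its descendants is conditioned on, so the collider stays closed — the path is blocked at T.
Path 4: Y → E ← H → N
  E is a collider here and neither E nor any of its descendants is conditioned on, so the collider stays closed — the path is blocked at E.
Path 5: Y → E ← J → T ← N
  E is a collider here and neither E nor any of its descendants is conditioned on, so the collider stays closed — the path is blocked at E.
Path 6: Y → E ← F → J → T ← N
  E is a collider here and neither E nor any of its descendants is conditioned on, so the collider stays closed — the path is blocked at E.
Every path is blocked, so Y and N are d-separated given {F, H}.

Yes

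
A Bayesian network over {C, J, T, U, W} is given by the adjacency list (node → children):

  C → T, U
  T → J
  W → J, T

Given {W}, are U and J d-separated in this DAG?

We examine all 2 paths between U and J:
  1. U ← C → T → J — C:fork[open]; T:chain[open] ⇒ active
  2. U ← C → T ← W → J — C:fork[open]; T:collider[blocks]; W:fork[blocks] ⇒ blocked
Because an active path exists, U and J are not d-separated.

No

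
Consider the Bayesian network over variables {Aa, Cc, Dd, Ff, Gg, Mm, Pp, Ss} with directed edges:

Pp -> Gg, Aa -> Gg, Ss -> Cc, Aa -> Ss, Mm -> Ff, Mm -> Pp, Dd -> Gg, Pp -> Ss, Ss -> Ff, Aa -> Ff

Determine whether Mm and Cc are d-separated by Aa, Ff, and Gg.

No

We examine all 6 paths between Mm and Cc:
  1. Mm → Pp → Gg ← Aa → Ff ← Ss → Cc — Pp:chain[open]; Gg:collider[open]; Aa:fork[blocks]; Ff:collider[open]; Ss:fork[open] ⇒ blocked
  2. Mm → Pp → Gg ← Aa → Ss → Cc — Pp:chain[open]; Gg:collider[open]; Aa:fork[blocks]; Ss:chain[open] ⇒ blocked
  3. Mm → Pp → Ss → Cc — Pp:chain[open]; Ss:chain[open] ⇒ active
  4. Mm → Ff ← Aa → Gg ← Pp → Ss → Cc — Ff:collider[open]; Aa:fork[blocks]; Gg:collider[open]; Pp:fork[open]; Ss:chain[open] ⇒ blocked
  5. Mm → Ff ← Aa → Ss → Cc — Ff:collider[open]; Aa:fork[blocks]; Ss:chain[open] ⇒ blocked
  6. Mm → Ff ← Ss → Cc — Ff:collider[open]; Ss:fork[open] ⇒ active
At least one path is unblocked, so d-separation fails.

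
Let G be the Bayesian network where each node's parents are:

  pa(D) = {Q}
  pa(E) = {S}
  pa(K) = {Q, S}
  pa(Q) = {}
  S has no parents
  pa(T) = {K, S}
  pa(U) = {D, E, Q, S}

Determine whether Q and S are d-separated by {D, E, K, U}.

No

We examine all 6 paths between Q and S:
  1. Q → U ← S — U:collider[open] ⇒ active
  2. Q → U ← E ← S — U:collider[open]; E:chain[blocks] ⇒ blocked
  3. Q → K → T ← S — K:chain[blocks]; T:collider[blocks] ⇒ blocked
  4. Q → K ← S — K:collider[open] ⇒ active
  5. Q → D → U ← S — D:chain[blocks]; U:collider[open] ⇒ blocked
  6. Q → D → U ← E ← S — D:chain[blocks]; U:collider[open]; E:chain[blocks] ⇒ blocked
Since the path Q → U ← S is active, Q and S are not d-separated given {D, E, K, U}.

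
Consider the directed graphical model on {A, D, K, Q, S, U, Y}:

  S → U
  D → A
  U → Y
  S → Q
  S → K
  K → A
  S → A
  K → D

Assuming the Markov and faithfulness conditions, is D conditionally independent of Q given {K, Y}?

Yes

4 paths connect D and Q; each must be blocked for d-separation to hold:
  1. D ← K → A ← S → Q — K:fork[blocks]; A:collider[blocks]; S:fork[open] ⇒ blocked
  2. D ← K ← S → Q — K:chain[blocks]; S:fork[open] ⇒ blocked
  3. D → A ← K ← S → Q — A:collider[blocks]; K:chain[blocks]; S:fork[open] ⇒ blocked
  4. D → A ← S → Q — A:collider[blocks]; S:fork[open] ⇒ blocked
All paths are blocked; D ⊥ Q | {K, Y} holds.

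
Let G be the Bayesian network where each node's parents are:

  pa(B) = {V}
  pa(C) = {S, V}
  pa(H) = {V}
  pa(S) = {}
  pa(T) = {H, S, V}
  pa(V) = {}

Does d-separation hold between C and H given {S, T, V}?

Yes

Enumerating the 4 paths from C to H and testing each for blocking by {S, T, V}:
Path 1: C ← V → T ← H
  V is a fork here and V is conditioned on, so the path is blocked at V.
Path 2: C ← V → H
  V is a fork here and V is conditioned on, so the path is blocked at V.
Path 3: C ← S → T ← V → H
  S is a fork here and S is conditioned on, so the path is blocked at S.
Path 4: C ← S → T ← H
  S is a fork here and S is conditioned on, so the path is blocked at S.
Every path is blocked, so C and H are d-separated given {S, T, V}.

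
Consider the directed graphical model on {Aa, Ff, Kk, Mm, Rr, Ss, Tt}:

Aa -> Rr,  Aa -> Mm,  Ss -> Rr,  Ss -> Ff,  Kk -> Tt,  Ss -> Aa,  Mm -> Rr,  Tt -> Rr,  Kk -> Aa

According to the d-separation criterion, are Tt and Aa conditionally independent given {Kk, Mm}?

We examine all 4 paths between Tt and Aa:
  1. Tt → Rr ← Ss → Aa — Rr:collider[blocks]; Ss:fork[open] ⇒ blocked
  2. Tt → Rr ← Mm ← Aa — Rr:collider[blocks]; Mm:chain[blocks] ⇒ blocked
  3. Tt → Rr ← Aa — Rr:collider[blocks] ⇒ blocked
  4. Tt ← Kk → Aa — Kk:fork[blocks] ⇒ blocked
All paths are blocked; Tt ⊥ Aa | {Kk, Mm} holds.

Yes — Tt and Aa are d-separated given {Kk, Mm}.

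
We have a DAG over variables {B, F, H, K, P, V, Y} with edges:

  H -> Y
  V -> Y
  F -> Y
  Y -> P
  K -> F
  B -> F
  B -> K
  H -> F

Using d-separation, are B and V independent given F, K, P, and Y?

No

There are 4 undirected paths between B and V; checking each against the conditioning set {F, K, P, Y}:
  1. B → F → Y ← V — F:chain[blocks]; Y:collider[open] ⇒ blocked
  2. B → F ← H → Y ← V — F:collider[open]; H:fork[open]; Y:collider[open] ⇒ active
  3. B → K → F → Y ← V — K:chain[blocks]; F:chain[blocks]; Y:collider[open] ⇒ blocked
  4. B → K → F ← H → Y ← V — K:chain[blocks]; F:collider[open]; H:fork[open]; Y:collider[open] ⇒ blocked
At least one path is unblocked, so d-separation fails.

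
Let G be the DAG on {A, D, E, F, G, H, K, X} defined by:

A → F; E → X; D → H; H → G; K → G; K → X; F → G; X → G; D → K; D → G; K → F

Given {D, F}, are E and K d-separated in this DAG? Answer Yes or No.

5 paths connect E and K; each must be blocked for d-separation to hold:
Path 1: E → X → G ← H ← D → K
  G is a collider here and neither G nor any of its descendants is conditioned on, so the collider stays closed — the path is blocked at G.
Path 2: E → X → G ← D → K
  G is a collider here and neither G nor any of its descendants is conditioned on, so the collider stays closed — the path is blocked at G.
Path 3: E → X → G ← K
  G is a collider here and neither G nor any of its descendants is conditioned on, so the collider stays closed — the path is blocked at G.
Path 4: E → X → G ← F ← K
  G is a collider here and neither G nor any of its descendants is conditioned on, so the collider stays closed — the path is blocked at G.
Path 5: E → X ← K
  X is a collider here and neither X nor any of its descendants is conditioned on, so the collider stays closed — the path is blocked at X.
Every path is blocked, so E and K are d-separated given {D, F}.

Yes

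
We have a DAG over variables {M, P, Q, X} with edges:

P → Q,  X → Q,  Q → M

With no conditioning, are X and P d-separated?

The only undirected path from X to P is:
Path 1: X → Q ← P
  Q is a collider here and neither Q nor any of its descendants is conditioned on, so the collider stays closed — the path is blocked at Q.
Every path is blocked, so X and P are d-separated given ∅.

Yes — X and P are d-separated given ∅.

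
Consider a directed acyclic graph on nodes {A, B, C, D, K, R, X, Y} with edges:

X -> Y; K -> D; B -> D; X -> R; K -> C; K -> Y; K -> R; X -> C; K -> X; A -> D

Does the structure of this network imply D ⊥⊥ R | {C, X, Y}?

No

We examine all 4 paths between D and R:
Path 1: D ← K → C ← X → R
  X is a fork here and X is conditioned on, so the path is blocked at X.
Path 2: D ← K → X → R
  X is a chain here and X is conditioned on, so the path is blocked at X.
Path 3: D ← K → Y ← X → R
  X is a fork here and X is conditioned on, so the path is blocked at X.
Path 4: D ← K → R
  K is a fork and K is not conditioned on — no node blocks this path, so it is active.
Since the path D ← K → R is active, D and R are not d-separated given {C, X, Y}.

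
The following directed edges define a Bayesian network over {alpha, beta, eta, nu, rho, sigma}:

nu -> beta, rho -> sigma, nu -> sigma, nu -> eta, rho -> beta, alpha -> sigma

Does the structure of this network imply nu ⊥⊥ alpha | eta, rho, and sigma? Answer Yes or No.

No — nu and alpha are not d-separated given {eta, rho, sigma}.

We examine all 2 paths between nu and alpha:
  1. nu → sigma ← alpha — sigma:collider[open] ⇒ active
  2. nu → beta ← rho → sigma ← alpha — beta:collider[blocks]; rho:fork[blocks]; sigma:collider[open] ⇒ blocked
Because an active path exists, nu and alpha are not d-separated.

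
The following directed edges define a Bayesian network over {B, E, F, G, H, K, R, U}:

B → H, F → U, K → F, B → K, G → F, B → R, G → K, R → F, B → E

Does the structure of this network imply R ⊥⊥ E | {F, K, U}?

No — R and E are not d-separated given {F, K, U}.

3 paths connect R and E; each must be blocked for d-separation to hold:
Path 1: R ← B → E
  B is a fork and B is not conditioned on — no node blocks this path, so it is active.
Path 2: R → F ← G → K ← B → E
  F is a collider and F is conditioned on, which opens it; G is a fork and G is not conditioned on; K is a collider and K is conditioned on, which opens it; B is a fork and B is not conditioned on — no node blocks this path, so it is active.
Path 3: R → F ← K ← B → E
  K is a chain here and K is conditioned on, so the path is blocked at K.
Since the path R ← B → E is active, R and E are not d-separated given {F, K, U}.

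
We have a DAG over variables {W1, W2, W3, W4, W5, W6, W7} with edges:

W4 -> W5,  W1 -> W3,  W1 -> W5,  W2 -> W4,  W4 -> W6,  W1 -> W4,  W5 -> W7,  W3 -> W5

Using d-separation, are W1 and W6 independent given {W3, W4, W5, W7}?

Enumerating the 3 paths from W1 to W6 and testing each for blocking by {W3, W4, W5, W7}:
  1. W1 → W5 ← W4 → W6 — W5:collider[open]; W4:fork[blocks] ⇒ blocked
  2. W1 → W4 → W6 — W4:chain[blocks] ⇒ blocked
  3. W1 → W3 → W5 ← W4 → W6 — W3:chain[blocks]; W5:collider[open]; W4:fork[blocks] ⇒ blocked
Every path is blocked, so W1 and W6 are d-separated given {W3, W4, W5, W7}.

Yes — W1 and W6 are d-separated given {W3, W4, W5, W7}.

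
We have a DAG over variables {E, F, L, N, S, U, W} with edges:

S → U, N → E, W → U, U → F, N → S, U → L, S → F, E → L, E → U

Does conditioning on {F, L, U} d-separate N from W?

No

There are 4 undirected paths between N and W; checking each against the conditioning set {F, L, U}:
Path 1: N → E → U ← W
  E is a chain and E is not conditioned on; U is a collider and U is conditioned on, which opens it — no node blocks this path, so it is active.
Path 2: N → E → L ← U ← W
  U is a chain here and U is conditioned on, so the path is blocked at U.
Path 3: N → S → F ← U ← W
  U is a chain here and U is conditioned on, so the path is blocked at U.
Path 4: N → S → U ← W
  S is a chain and S is not conditioned on; U is a collider and U is conditioned on, which opens it — no node blocks this path, so it is active.
At least one path is unblocked, so d-separation fails.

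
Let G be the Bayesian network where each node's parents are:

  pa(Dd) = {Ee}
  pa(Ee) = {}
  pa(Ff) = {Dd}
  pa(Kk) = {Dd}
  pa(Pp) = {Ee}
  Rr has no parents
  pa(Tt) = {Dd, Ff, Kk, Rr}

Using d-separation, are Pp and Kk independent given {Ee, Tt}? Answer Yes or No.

3 paths connect Pp and Kk; each must be blocked for d-separation to hold:
Path 1: Pp ← Ee → Dd → Ff → Tt ← Kk
  Ee is a fork here and Ee is conditioned on, so the path is blocked at Ee.
Path 2: Pp ← Ee → Dd → Kk
  Ee is a fork here and Ee is conditioned on, so the path is blocked at Ee.
Path 3: Pp ← Ee → Dd → Tt ← Kk
  Ee is a fork here and Ee is conditioned on, so the path is blocked at Ee.
All paths are blocked; Pp ⊥ Kk | {Ee, Tt} holds.

Yes — Pp and Kk are d-separated given {Ee, Tt}.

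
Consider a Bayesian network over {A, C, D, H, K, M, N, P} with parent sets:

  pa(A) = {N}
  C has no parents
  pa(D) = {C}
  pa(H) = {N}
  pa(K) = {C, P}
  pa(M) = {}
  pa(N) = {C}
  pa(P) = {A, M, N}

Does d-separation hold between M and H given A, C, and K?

There are 3 undirected paths between M and H; checking each against the conditioning set {A, C, K}:
Path 1: M → P ← A ← N → H
  A is a chain here and A is conditioned on, so the path is blocked at A.
Path 2: M → P ← N → H
  P is a collider and its descendant K is conditioned on, which opens it; N is a fork and N is not conditioned on — no node blocks this path, so it is active.
Path 3: M → P → K ← C → N → H
  C is a fork here and C is conditioned on, so the path is blocked at C.
Because an active path exists, M and H are not d-separated.

No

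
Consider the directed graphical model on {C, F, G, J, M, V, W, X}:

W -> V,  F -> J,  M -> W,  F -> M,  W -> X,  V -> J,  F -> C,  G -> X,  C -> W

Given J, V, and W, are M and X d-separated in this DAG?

Yes

Enumerating the 3 paths from M to X and testing each for blocking by {J, V, W}:
Path 1: M ← F → J ← V ← W → X
  V is a chain here and V is conditioned on, so the path is blocked at V.
Path 2: M ← F → C → W → X
  W is a chain here and W is conditioned on, so the path is blocked at W.
Path 3: M → W → X
  W is a chain here and W is conditioned on, so the path is blocked at W.
All paths are blocked; M ⊥ X | {J, V, W} holds.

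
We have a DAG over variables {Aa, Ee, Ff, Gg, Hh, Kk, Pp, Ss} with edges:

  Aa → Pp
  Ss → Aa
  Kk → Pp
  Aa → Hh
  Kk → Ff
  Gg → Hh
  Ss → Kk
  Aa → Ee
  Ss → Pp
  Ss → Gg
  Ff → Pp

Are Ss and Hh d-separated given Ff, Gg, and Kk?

There are 5 undirected paths between Ss and Hh; checking each against the conditioning set {Ff, Gg, Kk}:
Path 1: Ss → Pp ← Aa → Hh
  Pp is a collider here and neither Pp nor any of its descendants is conditioned on, so the collider stays closed — the path is blocked at Pp.
Path 2: Ss → Gg → Hh
  Gg is a chain here and Gg is conditioned on, so the path is blocked at Gg.
Path 3: Ss → Aa → Hh
  Aa is a chain and Aa is not conditioned on — no node blocks this path, so it is active.
Path 4: Ss → Kk → Pp ← Aa → Hh
  Kk is a chain here and Kk is conditioned on, so the path is blocked at Kk.
Path 5: Ss → Kk → Ff → Pp ← Aa → Hh
  Kk is a chain here and Kk is conditioned on, so the path is blocked at Kk.
At least one path is unblocked, so d-separation fails.

No — Ss and Hh are not d-separated given {Ff, Gg, Kk}.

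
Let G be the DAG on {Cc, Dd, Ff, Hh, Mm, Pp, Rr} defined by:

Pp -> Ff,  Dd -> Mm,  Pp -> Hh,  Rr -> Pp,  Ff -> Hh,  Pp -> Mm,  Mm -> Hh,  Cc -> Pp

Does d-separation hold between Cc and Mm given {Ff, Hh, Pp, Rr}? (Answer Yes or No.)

We examine all 3 paths between Cc and Mm:
Path 1: Cc → Pp → Hh ← Mm
  Pp is a chain here and Pp is conditioned on, so the path is blocked at Pp.
Path 2: Cc → Pp → Ff → Hh ← Mm
  Pp is a chain here and Pp is conditioned on, so the path is blocked at Pp.
Path 3: Cc → Pp → Mm
  Pp is a chain here and Pp is conditioned on, so the path is blocked at Pp.
Since every path is blocked, d-separation holds.

Yes — Cc and Mm are d-separated given {Ff, Hh, Pp, Rr}.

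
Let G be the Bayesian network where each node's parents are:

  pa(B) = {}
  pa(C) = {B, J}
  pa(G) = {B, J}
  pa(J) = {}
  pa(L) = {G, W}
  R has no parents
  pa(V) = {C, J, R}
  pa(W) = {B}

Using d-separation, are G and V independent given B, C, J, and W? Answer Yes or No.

6 paths connect G and V; each must be blocked for d-separation to hold:
Path 1: G → L ← W ← B → C → V
  L is a collider here and neither L nor any of its descendants is conditioned on, so the collider stays closed — the path is blocked at L.
Path 2: G → L ← W ← B → C ← J → V
  L is a collider here and neither L nor any of its descendants is conditioned on, so the collider stays closed — the path is blocked at L.
Path 3: G ← J → C → V
  J is a fork here and J is conditioned on, so the path is blocked at J.
Path 4: G ← J → V
  J is a fork here and J is conditioned on, so the path is blocked at J.
Path 5: G ← B → C → V
  B is a fork here and B is conditioned on, so the path is blocked at B.
Path 6: G ← B → C ← J → V
  B is a fork here and B is conditioned on, so the path is blocked at B.
All paths are blocked; G ⊥ V | {B, C, J, W} holds.

Yes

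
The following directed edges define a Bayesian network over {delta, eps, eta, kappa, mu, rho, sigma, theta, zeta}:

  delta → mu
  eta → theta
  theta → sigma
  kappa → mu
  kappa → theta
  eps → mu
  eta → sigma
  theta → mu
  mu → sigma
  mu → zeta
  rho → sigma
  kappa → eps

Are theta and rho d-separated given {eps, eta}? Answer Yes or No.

5 paths connect theta and rho; each must be blocked for d-separation to hold:
  1. theta → mu → sigma ← rho — mu:chain[open]; sigma:collider[blocks] ⇒ blocked
  2. theta ← kappa → mu → sigma ← rho — kappa:fork[open]; mu:chain[open]; sigma:collider[blocks] ⇒ blocked
  3. theta ← kappa → eps → mu → sigma ← rho — kappa:fork[open]; eps:chain[blocks]; mu:chain[open]; sigma:collider[blocks] ⇒ blocked
  4. theta → sigma ← rho — sigma:collider[blocks] ⇒ blocked
  5. theta ← eta → sigma ← rho — eta:fork[blocks]; sigma:collider[blocks] ⇒ blocked
Every path is blocked, so theta and rho are d-separated given {eps, eta}.

Yes — theta and rho are d-separated given {eps, eta}.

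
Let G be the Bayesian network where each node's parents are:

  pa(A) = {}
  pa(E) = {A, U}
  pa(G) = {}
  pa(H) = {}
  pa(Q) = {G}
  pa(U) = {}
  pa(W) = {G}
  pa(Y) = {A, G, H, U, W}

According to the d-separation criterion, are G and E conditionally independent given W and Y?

No

There are 4 undirected paths between G and E; checking each against the conditioning set {W, Y}:
  1. G → W → Y ← U → E — W:chain[blocks]; Y:collider[open]; U:fork[open] ⇒ blocked
  2. G → W → Y ← A → E — W:chain[blocks]; Y:collider[open]; A:fork[open] ⇒ blocked
  3. G → Y ← U → E — Y:collider[open]; U:fork[open] ⇒ active
  4. G → Y ← A → E — Y:collider[open]; A:fork[open] ⇒ active
At least one path is unblocked, so d-separation fails.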